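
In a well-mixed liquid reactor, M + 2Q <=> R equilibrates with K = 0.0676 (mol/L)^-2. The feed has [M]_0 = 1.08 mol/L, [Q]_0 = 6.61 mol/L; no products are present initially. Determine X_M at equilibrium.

X = 0.647

Let X = conversion of M; extent ξ = 1.08·X mol/L.
Concentrations: [M] = 1.08 − 1.08X; [Q] = 6.61 − 2.16X; [R] = 1.08X.
K = [R] / ([M] [Q]^2).
This equals 0.0676 at X = 0.647 (the root in 0 < X < 1).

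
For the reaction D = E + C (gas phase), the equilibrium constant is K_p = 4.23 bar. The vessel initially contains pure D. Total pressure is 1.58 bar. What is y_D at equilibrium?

y_D = 0.079

Basis: 1 mol D initially; let X = conversion of D. Extent ξ = X.
Mole table: n_D = 1 − X; n_E = X; n_C = X.
Total moles n_T = 1 + X.
Mole fractions y_i = n_i/n_T; K_p = p_E p_C / (p_D) with p_i = y_i·P.
Setting this equal to 4.23 bar and taking the physical root (0 < X < 1) gives X = 0.853.
Then n_D = 0.147, n_T = 1.85, so y_D = 0.079.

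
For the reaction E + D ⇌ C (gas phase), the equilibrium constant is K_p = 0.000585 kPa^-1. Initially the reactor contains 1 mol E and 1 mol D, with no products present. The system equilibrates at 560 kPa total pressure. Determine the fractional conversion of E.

X = 0.132

Basis: 1 mol E initially; let X = conversion of E. Extent ξ = X.
Species balance: n_E = 1 − X; n_D = 1 − X; n_C = X.
n_T = Σnᵢ = 2 − X.
With p_i = (n_i/n_T)P, K_p = p_C / (p_E p_D).
Setting this equal to 0.000585 kPa^-1 and taking the physical root (0 < X < 1) gives X = 0.132.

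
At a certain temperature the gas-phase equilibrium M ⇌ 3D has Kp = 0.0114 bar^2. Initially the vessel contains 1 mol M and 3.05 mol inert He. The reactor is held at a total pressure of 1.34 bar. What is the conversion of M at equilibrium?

X = 0.156

Take 1 mol M as basis and let X be its fractional conversion, so ξ = X.
At extent ξ: n_M = 1 − X; n_D = 3X; n_I = 3.05 (inert).
n_T = Σnᵢ = 4.05 + 2X.
y_i = n_i/n_T, p_i = y_i·P. Kp = p_D^3 / (p_M).
This yields a degree-3 equation in X; solving on (0,1), X = 0.156.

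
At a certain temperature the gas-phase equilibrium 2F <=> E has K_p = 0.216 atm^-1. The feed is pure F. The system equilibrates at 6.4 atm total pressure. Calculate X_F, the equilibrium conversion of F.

Let X = conversion of F (basis 1 mol F); extent of reaction ξ = 0.5X.
Species balance: n_F = 1 − X; n_E = 0.5X.
n_T = Σnᵢ = 1 − 0.5X.
Mole fractions y_i = n_i/n_T; K_p = p_E / (p_F^2) with p_i = y_i·P.
This yields a degree-2 equation in X; solving on (0,1), X = 0.609.

X = 0.609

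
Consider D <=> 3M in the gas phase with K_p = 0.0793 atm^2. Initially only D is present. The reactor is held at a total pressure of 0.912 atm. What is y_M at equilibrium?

y_M = 0.388

Take 1 mol D as basis and let X be its fractional conversion, so ξ = X.
Moles: n_D = 1 − X; n_M = 3X.
Total moles n_T = 1 + 2X.
Mole fractions y_i = n_i/n_T; K_p = p_M^3 / (p_D) with p_i = y_i·P.
Equating to 0.0793 atm^2 and solving on 0 < X < 1: X = 0.174.
Then n_M = 0.523, n_T = 1.35, so y_M = 0.388.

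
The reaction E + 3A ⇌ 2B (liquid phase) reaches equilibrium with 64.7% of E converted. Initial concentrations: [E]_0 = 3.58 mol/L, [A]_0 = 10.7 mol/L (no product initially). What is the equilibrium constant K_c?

K_c = 0.322 (mol/L)^-2

Let X = conversion of E.
Concentrations: [E] = 3.58 − 3.58X; [A] = 10.7 − 10.7X; [B] = 7.16X.
At X = 0.647: [E] = 1.26, [A] = 3.75, [B] = 4.63.
K_c = [B]^2 / ([E] [A]^3) = 0.322 (mol/L)^-2.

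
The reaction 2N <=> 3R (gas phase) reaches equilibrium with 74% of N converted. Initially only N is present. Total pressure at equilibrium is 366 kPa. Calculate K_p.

Let X = conversion of N (basis 1 mol N); extent of reaction ξ = 0.5X.
Moles: n_N = 1 − X; n_R = 1.5X.
Total moles n_T = 1 + 0.5X.
At X = 0.74: n_N = 0.26, n_R = 1.11, n_T = 1.37.
p_i = (n_i/n_T)·P. K_p = p_R^3 / (p_N^2) = 5.4e+03 kPa.

K_p = 5.4e+03 kPa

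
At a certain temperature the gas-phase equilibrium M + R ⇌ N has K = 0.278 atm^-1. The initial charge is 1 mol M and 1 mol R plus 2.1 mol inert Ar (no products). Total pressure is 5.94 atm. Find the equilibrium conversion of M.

Let X = conversion of M (basis 1 mol M); extent of reaction ξ = X.
Mole table: n_M = 1 − X; n_R = 1 − X; n_N = X; n_I = 2.1 (inert).
Total moles n_T = 4.1 − X.
y_i = n_i/n_T, p_i = y_i·P. K = p_N / (p_M p_R).
Setting this equal to 0.278 atm^-1 and taking the physical root (0 < X < 1) gives X = 0.244.

X = 0.244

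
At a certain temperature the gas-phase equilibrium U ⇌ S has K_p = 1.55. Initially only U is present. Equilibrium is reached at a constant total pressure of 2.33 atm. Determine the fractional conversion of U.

Take 1 mol U as basis and let X be its fractional conversion, so ξ = X.
At extent ξ: n_U = 1 − X; n_S = X.
Since Δν = 0, n_T = 1 throughout.
y_i = n_i/n_T, p_i = y_i·P. K_p = p_S / (p_U).
Setting this equal to 1.55 and taking the physical root (0 < X < 1) gives X = 0.608.

X = 0.608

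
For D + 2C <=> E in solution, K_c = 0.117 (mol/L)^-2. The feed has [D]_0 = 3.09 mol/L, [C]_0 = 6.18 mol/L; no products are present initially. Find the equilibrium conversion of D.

Let X = conversion of D; extent ξ = 3.09·X mol/L.
Concentrations: [D] = 3.09 − 3.09X; [C] = 6.18 − 6.18X; [E] = 3.09X.
K_c = [E] / ([D] [C]^2).
Equating to 0.117 (mol/L)^-2: the physical root is X = 0.514.

X = 0.514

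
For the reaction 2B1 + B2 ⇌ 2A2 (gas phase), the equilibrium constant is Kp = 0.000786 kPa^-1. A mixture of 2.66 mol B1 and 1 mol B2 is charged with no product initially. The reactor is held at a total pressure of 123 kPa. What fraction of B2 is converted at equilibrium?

X = 0.175

Let X = conversion of B2 (basis 1 mol B2); extent of reaction ξ = X.
Mole table: n_B1 = 2.66 − 2X; n_B2 = 1 − X; n_A2 = 2X.
Summing: n_T = 3.66 − X.
y_i = n_i/n_T, p_i = y_i·P. Kp = p_A2^2 / (p_B1^2 p_B2).
This yields a degree-3 equation in X; solving on (0,1), X = 0.175.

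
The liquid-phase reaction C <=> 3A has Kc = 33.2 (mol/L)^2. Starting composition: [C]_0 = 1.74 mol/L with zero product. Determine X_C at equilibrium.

Let X = conversion of C; extent ξ = 1.74·X mol/L.
Concentrations: [C] = 1.74 − 1.74X; [A] = 5.22X.
Kc = [A]^3 / ([C]).
Solving Kc = 33.2 for X ∈ (0,1): X = 0.562.

X = 0.562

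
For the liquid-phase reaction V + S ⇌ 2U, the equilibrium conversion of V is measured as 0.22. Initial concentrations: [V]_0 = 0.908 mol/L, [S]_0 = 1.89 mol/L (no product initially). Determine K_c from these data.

K_c = 0.133

Let X = conversion of V.
Concentrations: [V] = 0.908 − 0.908X; [S] = 1.89 − 0.908X; [U] = 1.82X.
At X = 0.22: [V] = 0.708, [S] = 1.69, [U] = 0.4.
K_c = [U]^2 / ([V] [S]) = 0.133.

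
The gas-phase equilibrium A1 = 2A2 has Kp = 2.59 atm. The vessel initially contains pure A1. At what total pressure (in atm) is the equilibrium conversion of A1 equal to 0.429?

P = 2.87 atm

Take 1 mol A1 as basis and let X be its fractional conversion, so ξ = X.
Moles: n_A1 = 1 − X; n_A2 = 2X.
n_T = Σnᵢ = 1 + X.
Kp = p_A2^2 / (p_A1) with p_i = (n_i/n_T)·P.
At X = 0.429: the mole-fraction product g(X) = Π y_i^ν_i = 0.9022. Since Kp = g(X)·P^{1}, P = (Kp/g)^(1/1) = (2.59/0.9022)^(1/1) = 2.87 atm.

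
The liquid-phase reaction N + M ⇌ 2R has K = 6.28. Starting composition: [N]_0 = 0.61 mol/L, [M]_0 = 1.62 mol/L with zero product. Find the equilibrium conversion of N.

X = 0.788

Let X = conversion of N; extent ξ = 0.61·X mol/L.
Concentrations: [N] = 0.61 − 0.61X; [M] = 1.62 − 0.61X; [R] = 1.22X.
K = [R]^2 / ([N] [M]).
Equating to 6.28: the physical root is X = 0.788.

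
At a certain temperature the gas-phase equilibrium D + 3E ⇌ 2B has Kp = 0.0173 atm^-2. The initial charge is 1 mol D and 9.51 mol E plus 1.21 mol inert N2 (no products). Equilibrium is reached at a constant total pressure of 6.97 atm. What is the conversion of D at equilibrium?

Take 1 mol D as basis and let X be its fractional conversion, so ξ = X.
Moles: n_D = 1 − X; n_E = 9.51 − 3X; n_B = 2X; n_I = 1.21 (inert).
Summing: n_T = 11.7 − 2X.
Mole fractions y_i = n_i/n_T; Kp = p_B^2 / (p_D p_E^3) with p_i = y_i·P.
Setting this equal to 0.0173 atm^-2 and taking the physical root (0 < X < 1) gives X = 0.595.

X = 0.595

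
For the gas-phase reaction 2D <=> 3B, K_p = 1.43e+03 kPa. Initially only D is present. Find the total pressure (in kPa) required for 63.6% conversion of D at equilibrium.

Take 1 mol D as basis and let X be its fractional conversion, so ξ = 0.5X.
At extent ξ: n_D = 1 − X; n_B = 1.5X.
n_T = Σnᵢ = 1 + 0.5X.
K_p = p_B^3 / (p_D^2) with p_i = (n_i/n_T)·P.
At X = 0.636: the mole-fraction product g(X) = Π y_i^ν_i = 4.972. Since K_p = g(X)·P^{1}, P = (K_p/g)^(1/1) = (1.43e+03/4.972)^(1/1) = 288 kPa.

P = 288 kPa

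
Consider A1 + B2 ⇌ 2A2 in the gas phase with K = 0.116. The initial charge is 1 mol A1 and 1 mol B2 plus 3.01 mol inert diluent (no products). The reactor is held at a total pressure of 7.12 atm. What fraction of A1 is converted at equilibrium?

Take 1 mol A1 as basis and let X be its fractional conversion, so ξ = X.
Moles: n_A1 = 1 − X; n_B2 = 1 − X; n_A2 = 2X; n_I = 3.01 (inert).
n_T stays at 5.01 (no change in mole number).
y_i = n_i/n_T, p_i = y_i·P. K = p_A2^2 / (p_A1 p_B2).
This yields a degree-2 equation in X; solving on (0,1), X = 0.146.

X = 0.146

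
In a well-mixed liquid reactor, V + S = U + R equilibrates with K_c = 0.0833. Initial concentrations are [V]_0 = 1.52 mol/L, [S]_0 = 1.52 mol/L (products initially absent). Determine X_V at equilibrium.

Let X = conversion of V; extent ξ = 1.52·X mol/L.
Concentrations: [V] = 1.52 − 1.52X; [S] = 1.52 − 1.52X; [U] = 1.52X; [R] = 1.52X.
K_c = [U] [R] / ([V] [S]).
Setting equal to 0.0833 and solving for X on (0,1) gives X = 0.224.

X = 0.224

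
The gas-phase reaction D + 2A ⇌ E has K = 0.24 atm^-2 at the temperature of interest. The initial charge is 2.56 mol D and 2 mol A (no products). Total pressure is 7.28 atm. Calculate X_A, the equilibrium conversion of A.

Take 2 mol A as basis and let X be its fractional conversion, so ξ = X.
Species balance: n_D = 2.56 − X; n_A = 2 − 2X; n_E = X.
Summing: n_T = 4.56 − 2X.
With p_i = (n_i/n_T)P, K = p_E / (p_D p_A^2).
Equating to 0.24 atm^-2 and solving on 0 < X < 1: X = 0.726.

X = 0.726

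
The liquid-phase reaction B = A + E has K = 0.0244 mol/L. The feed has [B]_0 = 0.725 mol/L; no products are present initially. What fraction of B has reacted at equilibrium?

X = 0.167

Let X = conversion of B; extent ξ = 0.725·X mol/L.
Concentrations: [B] = 0.725 − 0.725X; [A] = 0.725X; [E] = 0.725X.
K = [A] [E] / ([B]).
This equals 0.0244 at X = 0.167 (the root in 0 < X < 1).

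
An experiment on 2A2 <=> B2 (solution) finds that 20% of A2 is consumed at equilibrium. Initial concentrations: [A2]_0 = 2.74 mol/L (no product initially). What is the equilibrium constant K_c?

K_c = 0.057 L/mol

Let X = conversion of A2.
Concentrations: [A2] = 2.74 − 2.74X; [B2] = 1.37X.
At X = 0.2: [A2] = 2.19, [B2] = 0.274.
K_c = [B2] / ([A2]^2) = 0.057 L/mol.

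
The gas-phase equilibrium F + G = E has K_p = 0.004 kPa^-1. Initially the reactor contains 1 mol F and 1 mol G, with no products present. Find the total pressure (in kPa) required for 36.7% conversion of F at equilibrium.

Basis: 1 mol F initially; let X = conversion of F. Extent ξ = X.
At extent ξ: n_F = 1 − X; n_G = 1 − X; n_E = X.
n_T = Σnᵢ = 2 − X.
K_p = p_E / (p_F p_G) with p_i = (n_i/n_T)·P.
At X = 0.367: the mole-fraction product g(X) = Π y_i^ν_i = 1.496. Since K_p = g(X)·P^{-1}, P = (g/K_p)^(1/1) = (1.496/0.004)^(1/1) = 374 kPa.

P = 374 kPa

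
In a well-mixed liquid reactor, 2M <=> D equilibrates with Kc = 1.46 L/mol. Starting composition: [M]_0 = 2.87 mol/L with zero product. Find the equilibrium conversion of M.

Let X = conversion of M; extent ξ = 2.87X/2 mol/L.
Concentrations: [M] = 2.87 − 2.87X; [D] = 1.44X.
Kc = [D] / ([M]^2).
Solving Kc = 1.46 for X ∈ (0,1): X = 0.709.

X = 0.709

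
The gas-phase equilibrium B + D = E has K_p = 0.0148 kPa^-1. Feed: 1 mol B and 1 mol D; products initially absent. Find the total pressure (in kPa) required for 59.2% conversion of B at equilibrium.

Take 1 mol B as basis and let X be its fractional conversion, so ξ = X.
At extent ξ: n_B = 1 − X; n_D = 1 − X; n_E = X.
n_T = Σnᵢ = 2 − X.
K_p = p_E / (p_B p_D) with p_i = (n_i/n_T)·P.
At X = 0.592: the mole-fraction product g(X) = Π y_i^ν_i = 5.007. Since K_p = g(X)·P^{-1}, P = (g/K_p)^(1/1) = (5.007/0.0148)^(1/1) = 338 kPa.

P = 338 kPa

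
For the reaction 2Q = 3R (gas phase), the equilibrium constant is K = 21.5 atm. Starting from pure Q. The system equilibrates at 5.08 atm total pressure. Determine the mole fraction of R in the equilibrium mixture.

y_R = 0.710

Let X = conversion of Q (basis 1 mol Q); extent of reaction ξ = 0.5X.
At extent ξ: n_Q = 1 − X; n_R = 1.5X.
Summing: n_T = 1 + 0.5X.
y_i = n_i/n_T, p_i = y_i·P. K = p_R^3 / (p_Q^2).
Setting this equal to 21.5 atm and taking the physical root (0 < X < 1) gives X = 0.620.
Then n_R = 0.929, n_T = 1.31, so y_R = 0.710.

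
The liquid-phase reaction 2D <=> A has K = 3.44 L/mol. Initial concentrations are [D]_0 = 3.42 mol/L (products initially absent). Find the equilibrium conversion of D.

Let X = conversion of D; extent ξ = 3.42X/2 mol/L.
Concentrations: [D] = 3.42 − 3.42X; [A] = 1.71X.
K = [A] / ([D]^2).
This equals 3.44 at X = 0.814 (the root in 0 < X < 1).

X = 0.814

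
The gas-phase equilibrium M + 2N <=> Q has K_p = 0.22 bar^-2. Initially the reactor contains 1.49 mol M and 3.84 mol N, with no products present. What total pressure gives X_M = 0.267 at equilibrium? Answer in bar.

P = 1.92 bar

Take 1.49 mol M as basis and let X be its fractional conversion, so ξ = 1.49X.
Mole table: n_M = 1.49 − 1.49X; n_N = 3.84 − 2.98X; n_Q = 1.49X.
Total moles n_T = 5.33 − 2.98X.
K_p = p_Q / (p_M p_N^2) with p_i = (n_i/n_T)·P.
At X = 0.267: the mole-fraction product g(X) = Π y_i^ν_i = 0.8081. Since K_p = g(X)·P^{-2}, P = (g/K_p)^(1/2) = (0.8081/0.22)^(1/2) = 1.92 bar.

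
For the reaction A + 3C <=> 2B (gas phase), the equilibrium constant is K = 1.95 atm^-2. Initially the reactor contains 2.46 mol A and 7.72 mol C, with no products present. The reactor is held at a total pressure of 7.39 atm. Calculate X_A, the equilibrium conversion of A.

Let X = conversion of A (basis 2.46 mol A); extent of reaction ξ = 2.46X.
At extent ξ: n_A = 2.46 − 2.46X; n_C = 7.72 − 7.38X; n_B = 4.92X.
n_T = Σnᵢ = 10.2 − 4.92X.
Mole fractions y_i = n_i/n_T; K = p_B^2 / (p_A p_C^3) with p_i = y_i·P.
Setting this equal to 1.95 atm^-2 and taking the physical root (0 < X < 1) gives X = 0.761.

X = 0.761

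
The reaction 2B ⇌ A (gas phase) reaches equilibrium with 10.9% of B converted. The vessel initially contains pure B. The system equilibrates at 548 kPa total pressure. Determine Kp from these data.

Kp = 0.000118 kPa^-1

Let X = conversion of B (basis 1 mol B); extent of reaction ξ = 0.5X.
Mole table: n_B = 1 − X; n_A = 0.5X.
Summing: n_T = 1 − 0.5X.
At X = 0.109: n_B = 0.891, n_A = 0.0545, n_T = 0.946.
p_i = (n_i/n_T)·P. Kp = p_A / (p_B^2) = 0.000118 kPa^-1.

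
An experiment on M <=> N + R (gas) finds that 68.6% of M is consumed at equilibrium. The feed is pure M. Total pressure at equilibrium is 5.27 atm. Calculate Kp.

Let X = conversion of M (basis 1 mol M); extent of reaction ξ = X.
Moles: n_M = 1 − X; n_N = X; n_R = X.
n_T = Σnᵢ = 1 + X.
At X = 0.686: n_M = 0.314, n_N = 0.686, n_R = 0.686, n_T = 1.69.
p_i = (n_i/n_T)·P. Kp = p_N p_R / (p_M) = 4.68 atm.

Kp = 4.68 atm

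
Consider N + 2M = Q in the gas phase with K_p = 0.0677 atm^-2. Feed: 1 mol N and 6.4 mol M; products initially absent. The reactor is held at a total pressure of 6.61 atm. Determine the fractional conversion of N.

Basis: 1 mol N initially; let X = conversion of N. Extent ξ = X.
Species balance: n_N = 1 − X; n_M = 6.4 − 2X; n_Q = X.
Summing: n_T = 7.4 − 2X.
y_i = n_i/n_T, p_i = y_i·P. K_p = p_Q / (p_N p_M^2).
Substituting and setting equal to 0.0677 atm^-2 gives a polynomial in X; the root in (0,1) is X = 0.673.

X = 0.673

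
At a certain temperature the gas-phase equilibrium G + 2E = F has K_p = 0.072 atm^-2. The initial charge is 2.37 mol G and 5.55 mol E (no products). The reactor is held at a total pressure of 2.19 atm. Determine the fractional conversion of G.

Let X = conversion of G (basis 2.37 mol G); extent of reaction ξ = 2.37X.
Moles: n_G = 2.37 − 2.37X; n_E = 5.55 − 4.74X; n_F = 2.37X.
n_T = Σnᵢ = 7.92 − 4.74X.
Mole fractions y_i = n_i/n_T; K_p = p_F / (p_G p_E^2) with p_i = y_i·P.
Substituting and setting equal to 0.072 atm^-2 gives a polynomial in X; the root in (0,1) is X = 0.136.

X = 0.136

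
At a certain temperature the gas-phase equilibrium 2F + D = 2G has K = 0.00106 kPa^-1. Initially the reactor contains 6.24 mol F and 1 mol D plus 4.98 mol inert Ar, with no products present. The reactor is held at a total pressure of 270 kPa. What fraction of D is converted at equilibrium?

X = 0.348

Let X = conversion of D (basis 1 mol D); extent of reaction ξ = X.
Mole table: n_F = 6.24 − 2X; n_D = 1 − X; n_G = 2X; n_I = 4.98 (inert).
Summing: n_T = 12.2 − X.
y_i = n_i/n_T, p_i = y_i·P. K = p_G^2 / (p_F^2 p_D).
Equating to 0.00106 kPa^-1 and solving on 0 < X < 1: X = 0.348.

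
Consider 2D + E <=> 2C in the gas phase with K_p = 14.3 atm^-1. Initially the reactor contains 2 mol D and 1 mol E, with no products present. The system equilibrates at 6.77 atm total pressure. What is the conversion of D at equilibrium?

Take 2 mol D as basis and let X be its fractional conversion, so ξ = X.
Species balance: n_D = 2 − 2X; n_E = 1 − X; n_C = 2X.
Total moles n_T = 3 − X.
With p_i = (n_i/n_T)P, K_p = p_C^2 / (p_D^2 p_E).
This yields a degree-3 equation in X; solving on (0,1), X = 0.762.

X = 0.762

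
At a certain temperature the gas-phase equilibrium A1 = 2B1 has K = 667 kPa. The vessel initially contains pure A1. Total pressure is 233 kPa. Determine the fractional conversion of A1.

X = 0.646

Let X = conversion of A1 (basis 1 mol A1); extent of reaction ξ = X.
Species balance: n_A1 = 1 − X; n_B1 = 2X.
n_T = Σnᵢ = 1 + X.
With p_i = (n_i/n_T)P, K = p_B1^2 / (p_A1).
Equating to 667 kPa and solving on 0 < X < 1: X = 0.646.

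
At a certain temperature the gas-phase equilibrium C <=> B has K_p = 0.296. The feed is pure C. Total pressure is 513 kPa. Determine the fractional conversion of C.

X = 0.228

Take 1 mol C as basis and let X be its fractional conversion, so ξ = X.
Moles: n_C = 1 − X; n_B = X.
Total moles n_T = 1 (Δν = 0, constant).
Mole fractions y_i = n_i/n_T; K_p = p_B / (p_C) with p_i = y_i·P.
Equating to 0.296 and solving on 0 < X < 1: X = 0.228.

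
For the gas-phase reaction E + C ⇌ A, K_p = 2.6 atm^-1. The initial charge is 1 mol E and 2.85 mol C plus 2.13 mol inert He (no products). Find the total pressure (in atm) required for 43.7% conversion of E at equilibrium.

P = 0.686 atm

Take 1 mol E as basis and let X be its fractional conversion, so ξ = X.
At extent ξ: n_E = 1 − X; n_C = 2.85 − X; n_A = X; n_I = 2.13 (inert).
Total moles n_T = 5.98 − X.
K_p = p_A / (p_E p_C) with p_i = (n_i/n_T)·P.
At X = 0.437: the mole-fraction product g(X) = Π y_i^ν_i = 1.783. Since K_p = g(X)·P^{-1}, P = (g/K_p)^(1/1) = (1.783/2.6)^(1/1) = 0.686 atm.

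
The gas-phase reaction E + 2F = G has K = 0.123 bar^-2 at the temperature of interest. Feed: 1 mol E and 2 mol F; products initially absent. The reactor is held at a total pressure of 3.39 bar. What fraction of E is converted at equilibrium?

Basis: 1 mol E initially; let X = conversion of E. Extent ξ = X.
Moles: n_E = 1 − X; n_F = 2 − 2X; n_G = X.
n_T = Σnᵢ = 3 − 2X.
y_i = n_i/n_T, p_i = y_i·P. K = p_G / (p_E p_F^2).
Substituting and setting equal to 0.123 bar^-2 gives a polynomial in X; the root in (0,1) is X = 0.320.

X = 0.320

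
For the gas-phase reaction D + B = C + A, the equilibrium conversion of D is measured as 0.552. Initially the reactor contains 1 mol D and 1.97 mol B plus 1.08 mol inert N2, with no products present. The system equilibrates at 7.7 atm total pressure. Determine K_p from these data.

K_p = 0.48

Basis: 1 mol D initially; let X = conversion of D. Extent ξ = X.
Moles: n_D = 1 − X; n_B = 1.97 − X; n_C = X; n_A = X; n_I = 1.08 (inert).
Total moles n_T = 4.05 (Δν = 0, constant).
At X = 0.552: n_D = 0.448, n_B = 1.42, n_C = 0.552, n_A = 0.552, n_T = 4.05.
p_i = (n_i/n_T)·P. K_p = p_C p_A / (p_D p_B) = 0.48.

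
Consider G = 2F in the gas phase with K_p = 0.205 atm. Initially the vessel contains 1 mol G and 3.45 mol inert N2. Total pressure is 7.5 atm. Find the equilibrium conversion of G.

Let X = conversion of G (basis 1 mol G); extent of reaction ξ = X.
Moles: n_G = 1 − X; n_F = 2X; n_I = 3.45 (inert).
Summing: n_T = 4.45 + X.
y_i = n_i/n_T, p_i = y_i·P. K_p = p_F^2 / (p_G).
Setting this equal to 0.205 atm and taking the physical root (0 < X < 1) gives X = 0.162.

X = 0.162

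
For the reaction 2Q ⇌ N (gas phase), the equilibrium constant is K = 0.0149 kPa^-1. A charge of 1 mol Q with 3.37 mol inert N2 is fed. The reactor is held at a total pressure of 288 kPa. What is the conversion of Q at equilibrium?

X = 0.507

Let X = conversion of Q (basis 1 mol Q); extent of reaction ξ = 0.5X.
At extent ξ: n_Q = 1 − X; n_N = 0.5X; n_I = 3.37 (inert).
n_T = Σnᵢ = 4.37 − 0.5X.
Mole fractions y_i = n_i/n_T; K = p_N / (p_Q^2) with p_i = y_i·P.
Setting this equal to 0.0149 kPa^-1 and taking the physical root (0 < X < 1) gives X = 0.507.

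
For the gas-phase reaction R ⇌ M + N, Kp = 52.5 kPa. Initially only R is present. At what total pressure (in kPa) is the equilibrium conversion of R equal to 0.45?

P = 207 kPa

Take 1 mol R as basis and let X be its fractional conversion, so ξ = X.
Mole table: n_R = 1 − X; n_M = X; n_N = X.
Total moles n_T = 1 + X.
Kp = p_M p_N / (p_R) with p_i = (n_i/n_T)·P.
At X = 0.45: the mole-fraction product g(X) = Π y_i^ν_i = 0.2539. Since Kp = g(X)·P^{1}, P = (Kp/g)^(1/1) = (52.5/0.2539)^(1/1) = 207 kPa.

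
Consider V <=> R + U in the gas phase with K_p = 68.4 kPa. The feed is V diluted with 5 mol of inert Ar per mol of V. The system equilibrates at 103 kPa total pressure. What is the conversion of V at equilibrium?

X = 0.843

Basis: 1 mol V initially; let X = conversion of V. Extent ξ = X.
Moles: n_V = 1 − X; n_R = X; n_U = X; n_I = 5 (inert).
Summing: n_T = 6 + X.
With p_i = (n_i/n_T)P, K_p = p_R p_U / (p_V).
Equating to 68.4 kPa and solving on 0 < X < 1: X = 0.843.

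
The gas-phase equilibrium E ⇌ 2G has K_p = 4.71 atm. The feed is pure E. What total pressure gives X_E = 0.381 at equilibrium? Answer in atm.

Take 1 mol E as basis and let X be its fractional conversion, so ξ = X.
Species balance: n_E = 1 − X; n_G = 2X.
Summing: n_T = 1 + X.
K_p = p_G^2 / (p_E) with p_i = (n_i/n_T)·P.
At X = 0.381: the mole-fraction product g(X) = Π y_i^ν_i = 0.6792. Since K_p = g(X)·P^{1}, P = (K_p/g)^(1/1) = (4.71/0.6792)^(1/1) = 6.93 atm.

P = 6.93 atm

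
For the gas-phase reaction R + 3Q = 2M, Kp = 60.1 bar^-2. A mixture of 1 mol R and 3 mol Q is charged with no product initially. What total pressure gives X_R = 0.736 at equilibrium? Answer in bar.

P = 1.33 bar

Let X = conversion of R (basis 1 mol R); extent of reaction ξ = X.
Moles: n_R = 1 − X; n_Q = 3 − 3X; n_M = 2X.
Summing: n_T = 4 − 2X.
Kp = p_M^2 / (p_R p_Q^3) with p_i = (n_i/n_T)·P.
At X = 0.736: the mole-fraction product g(X) = Π y_i^ν_i = 105.6. Since Kp = g(X)·P^{-2}, P = (g/Kp)^(1/2) = (105.6/60.1)^(1/2) = 1.33 bar.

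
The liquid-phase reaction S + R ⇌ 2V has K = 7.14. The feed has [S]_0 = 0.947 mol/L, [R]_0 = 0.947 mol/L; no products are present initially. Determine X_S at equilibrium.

X = 0.572

Let X = conversion of S; extent ξ = 0.947·X mol/L.
Concentrations: [S] = 0.947 − 0.947X; [R] = 0.947 − 0.947X; [V] = 1.89X.
K = [V]^2 / ([S] [R]).
Setting equal to 7.14 and solving for X on (0,1) gives X = 0.572.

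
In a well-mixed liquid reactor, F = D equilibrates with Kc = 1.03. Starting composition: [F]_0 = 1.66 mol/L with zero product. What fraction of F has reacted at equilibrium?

Let X = conversion of F; extent ξ = 1.66·X mol/L.
Concentrations: [F] = 1.66 − 1.66X; [D] = 1.66X.
Kc = [D] / ([F]).
Solving Kc = 1.03 for X ∈ (0,1): X = 0.507.

X = 0.507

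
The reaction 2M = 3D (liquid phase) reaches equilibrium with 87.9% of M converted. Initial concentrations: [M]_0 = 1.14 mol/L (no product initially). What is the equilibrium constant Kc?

Let X = conversion of M.
Concentrations: [M] = 1.14 − 1.14X; [D] = 1.71X.
At X = 0.879: [M] = 0.138, [D] = 1.5.
Kc = [D]^3 / ([M]^2) = 178 mol/L.

Kc = 178 mol/L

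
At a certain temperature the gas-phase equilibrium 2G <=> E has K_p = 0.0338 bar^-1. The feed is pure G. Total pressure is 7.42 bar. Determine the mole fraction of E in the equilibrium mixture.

Take 1 mol G as basis and let X be its fractional conversion, so ξ = 0.5X.
Mole table: n_G = 1 − X; n_E = 0.5X.
Total moles n_T = 1 − 0.5X.
y_i = n_i/n_T, p_i = y_i·P. K_p = p_E / (p_G^2).
This yields a degree-2 equation in X; solving on (0,1), X = 0.293.
Then n_E = 0.147, n_T = 0.853, so y_E = 0.172.

y_E = 0.172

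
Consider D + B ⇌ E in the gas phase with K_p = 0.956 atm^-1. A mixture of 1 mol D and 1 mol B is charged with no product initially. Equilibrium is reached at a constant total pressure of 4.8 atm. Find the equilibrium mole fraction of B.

y_B = 0.297

Let X = conversion of D (basis 1 mol D); extent of reaction ξ = X.
Moles: n_D = 1 − X; n_B = 1 − X; n_E = X.
n_T = Σnᵢ = 2 − X.
Mole fractions y_i = n_i/n_T; K_p = p_E / (p_D p_B) with p_i = y_i·P.
Substituting and setting equal to 0.956 atm^-1 gives a polynomial in X; the root in (0,1) is X = 0.577.
Then n_B = 0.423, n_T = 1.42, so y_B = 0.297.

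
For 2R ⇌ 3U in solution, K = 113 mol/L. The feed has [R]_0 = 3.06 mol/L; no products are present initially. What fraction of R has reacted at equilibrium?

Let X = conversion of R; extent ξ = 3.06X/2 mol/L.
Concentrations: [R] = 3.06 − 3.06X; [U] = 4.59X.
K = [U]^3 / ([R]^2).
Solving K = 113 for X ∈ (0,1): X = 0.788.

X = 0.788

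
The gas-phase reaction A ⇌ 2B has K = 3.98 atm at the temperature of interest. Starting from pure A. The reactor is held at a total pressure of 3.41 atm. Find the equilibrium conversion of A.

X = 0.475

Take 1 mol A as basis and let X be its fractional conversion, so ξ = X.
Mole table: n_A = 1 − X; n_B = 2X.
Total moles n_T = 1 + X.
Mole fractions y_i = n_i/n_T; K = p_B^2 / (p_A) with p_i = y_i·P.
Equating to 3.98 atm and solving on 0 < X < 1: X = 0.475.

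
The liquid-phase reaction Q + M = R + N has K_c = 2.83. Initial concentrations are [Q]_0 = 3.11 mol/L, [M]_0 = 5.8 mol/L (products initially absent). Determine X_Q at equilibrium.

Let X = conversion of Q; extent ξ = 3.11·X mol/L.
Concentrations: [Q] = 3.11 − 3.11X; [M] = 5.8 − 3.11X; [R] = 3.11X; [N] = 3.11X.
K_c = [R] [N] / ([Q] [M]).
Equating to 2.83: the physical root is X = 0.793.

X = 0.793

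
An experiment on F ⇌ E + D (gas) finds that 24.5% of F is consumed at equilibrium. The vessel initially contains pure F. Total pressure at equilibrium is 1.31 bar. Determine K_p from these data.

K_p = 0.0837 bar

Basis: 1 mol F initially; let X = conversion of F. Extent ξ = X.
Species balance: n_F = 1 − X; n_E = X; n_D = X.
n_T = Σnᵢ = 1 + X.
At X = 0.245: n_F = 0.755, n_E = 0.245, n_D = 0.245, n_T = 1.25.
p_i = (n_i/n_T)·P. K_p = p_E p_D / (p_F) = 0.0837 bar.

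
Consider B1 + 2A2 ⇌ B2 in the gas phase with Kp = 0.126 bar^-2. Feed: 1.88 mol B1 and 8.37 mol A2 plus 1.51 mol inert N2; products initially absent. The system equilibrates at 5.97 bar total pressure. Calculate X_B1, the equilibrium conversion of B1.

Let X = conversion of B1 (basis 1.88 mol B1); extent of reaction ξ = 1.88X.
Moles: n_B1 = 1.88 − 1.88X; n_A2 = 8.37 − 3.76X; n_B2 = 1.88X; n_I = 1.51 (inert).
n_T = Σnᵢ = 11.8 − 3.76X.
y_i = n_i/n_T, p_i = y_i·P. Kp = p_B2 / (p_B1 p_A2^2).
This yields a degree-3 equation in X; solving on (0,1), X = 0.646.

X = 0.646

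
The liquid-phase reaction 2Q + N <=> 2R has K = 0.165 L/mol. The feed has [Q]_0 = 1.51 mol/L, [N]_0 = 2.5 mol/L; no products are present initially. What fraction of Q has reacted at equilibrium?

Let X = conversion of Q; extent ξ = 1.51X/2 mol/L.
Concentrations: [Q] = 1.51 − 1.51X; [N] = 2.5 − 0.755X; [R] = 1.51X.
K = [R]^2 / ([Q]^2 [N]).
Equating to 0.165 L/mol: the physical root is X = 0.377.

X = 0.377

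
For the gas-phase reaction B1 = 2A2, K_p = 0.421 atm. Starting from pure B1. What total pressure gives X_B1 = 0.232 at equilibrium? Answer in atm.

Take 1 mol B1 as basis and let X be its fractional conversion, so ξ = X.
At extent ξ: n_B1 = 1 − X; n_A2 = 2X.
Total moles n_T = 1 + X.
K_p = p_A2^2 / (p_B1) with p_i = (n_i/n_T)·P.
At X = 0.232: the mole-fraction product g(X) = Π y_i^ν_i = 0.2275. Since K_p = g(X)·P^{1}, P = (K_p/g)^(1/1) = (0.421/0.2275)^(1/1) = 1.85 atm.

P = 1.85 atm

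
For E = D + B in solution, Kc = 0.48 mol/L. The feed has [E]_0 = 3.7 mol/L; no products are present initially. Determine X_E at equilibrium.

Let X = conversion of E; extent ξ = 3.7·X mol/L.
Concentrations: [E] = 3.7 − 3.7X; [D] = 3.7X; [B] = 3.7X.
Kc = [D] [B] / ([E]).
Solving Kc = 0.48 for X ∈ (0,1): X = 0.301.

X = 0.301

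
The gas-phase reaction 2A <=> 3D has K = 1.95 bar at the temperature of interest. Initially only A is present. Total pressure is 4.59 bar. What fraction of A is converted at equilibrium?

Let X = conversion of A (basis 1 mol A); extent of reaction ξ = 0.5X.
Moles: n_A = 1 − X; n_D = 1.5X.
n_T = Σnᵢ = 1 + 0.5X.
With p_i = (n_i/n_T)P, K = p_D^3 / (p_A^2).
Setting this equal to 1.95 bar and taking the physical root (0 < X < 1) gives X = 0.385.

X = 0.385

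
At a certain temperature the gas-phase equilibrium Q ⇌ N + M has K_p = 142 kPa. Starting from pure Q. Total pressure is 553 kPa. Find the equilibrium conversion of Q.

X = 0.452

Take 1 mol Q as basis and let X be its fractional conversion, so ξ = X.
Moles: n_Q = 1 − X; n_N = X; n_M = X.
Summing: n_T = 1 + X.
With p_i = (n_i/n_T)P, K_p = p_N p_M / (p_Q).
Equating to 142 kPa and solving on 0 < X < 1: X = 0.452.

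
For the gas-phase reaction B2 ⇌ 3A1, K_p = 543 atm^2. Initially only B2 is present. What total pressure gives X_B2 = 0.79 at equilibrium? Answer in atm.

Basis: 1 mol B2 initially; let X = conversion of B2. Extent ξ = X.
Species balance: n_B2 = 1 − X; n_A1 = 3X.
n_T = Σnᵢ = 1 + 2X.
K_p = p_A1^3 / (p_B2) with p_i = (n_i/n_T)·P.
At X = 0.79: the mole-fraction product g(X) = Π y_i^ν_i = 9.523. Since K_p = g(X)·P^{2}, P = (K_p/g)^(1/2) = (543/9.523)^(1/2) = 7.55 atm.

P = 7.55 atm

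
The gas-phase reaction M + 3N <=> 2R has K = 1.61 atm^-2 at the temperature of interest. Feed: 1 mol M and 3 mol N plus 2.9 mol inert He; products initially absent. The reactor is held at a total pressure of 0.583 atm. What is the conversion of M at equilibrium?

X = 0.192

Basis: 1 mol M initially; let X = conversion of M. Extent ξ = X.
Mole table: n_M = 1 − X; n_N = 3 − 3X; n_R = 2X; n_I = 2.9 (inert).
Summing: n_T = 6.9 − 2X.
Mole fractions y_i = n_i/n_T; K = p_R^2 / (p_M p_N^3) with p_i = y_i·P.
This yields a degree-4 equation in X; solving on (0,1), X = 0.192.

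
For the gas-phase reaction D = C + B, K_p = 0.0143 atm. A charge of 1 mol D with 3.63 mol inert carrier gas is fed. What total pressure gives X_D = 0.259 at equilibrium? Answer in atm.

Let X = conversion of D (basis 1 mol D); extent of reaction ξ = X.
Moles: n_D = 1 − X; n_C = X; n_B = X; n_I = 3.63 (inert).
Total moles n_T = 4.63 + X.
K_p = p_C p_B / (p_D) with p_i = (n_i/n_T)·P.
At X = 0.259: the mole-fraction product g(X) = Π y_i^ν_i = 0.01852. Since K_p = g(X)·P^{1}, P = (K_p/g)^(1/1) = (0.0143/0.01852)^(1/1) = 0.772 atm.

P = 0.772 atm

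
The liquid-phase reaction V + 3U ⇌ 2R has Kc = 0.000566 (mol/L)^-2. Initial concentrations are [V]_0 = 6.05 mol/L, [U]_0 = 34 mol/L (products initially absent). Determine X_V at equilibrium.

X = 0.461

Let X = conversion of V; extent ξ = 6.05·X mol/L.
Concentrations: [V] = 6.05 − 6.05X; [U] = 34 − 18.1X; [R] = 12.1X.
Kc = [R]^2 / ([V] [U]^3).
This equals 0.000566 at X = 0.461 (the root in 0 < X < 1).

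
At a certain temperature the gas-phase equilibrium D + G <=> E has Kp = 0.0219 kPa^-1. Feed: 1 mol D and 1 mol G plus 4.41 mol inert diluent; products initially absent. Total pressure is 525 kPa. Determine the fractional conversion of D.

X = 0.495

Take 1 mol D as basis and let X be its fractional conversion, so ξ = X.
Moles: n_D = 1 − X; n_G = 1 − X; n_E = X; n_I = 4.41 (inert).
Total moles n_T = 6.41 − X.
Mole fractions y_i = n_i/n_T; Kp = p_E / (p_D p_G) with p_i = y_i·P.
Equating to 0.0219 kPa^-1 and solving on 0 < X < 1: X = 0.495.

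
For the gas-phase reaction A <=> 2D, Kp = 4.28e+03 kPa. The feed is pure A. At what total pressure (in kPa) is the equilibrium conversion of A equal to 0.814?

Take 1 mol A as basis and let X be its fractional conversion, so ξ = X.
At extent ξ: n_A = 1 − X; n_D = 2X.
Total moles n_T = 1 + X.
Kp = p_D^2 / (p_A) with p_i = (n_i/n_T)·P.
At X = 0.814: the mole-fraction product g(X) = Π y_i^ν_i = 7.855. Since Kp = g(X)·P^{1}, P = (Kp/g)^(1/1) = (4.28e+03/7.855)^(1/1) = 545 kPa.

P = 545 kPa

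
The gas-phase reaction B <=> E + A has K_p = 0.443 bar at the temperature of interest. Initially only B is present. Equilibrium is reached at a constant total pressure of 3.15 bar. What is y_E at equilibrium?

y_E = 0.260

Let X = conversion of B (basis 1 mol B); extent of reaction ξ = X.
Mole table: n_B = 1 − X; n_E = X; n_A = X.
Summing: n_T = 1 + X.
Mole fractions y_i = n_i/n_T; K_p = p_E p_A / (p_B) with p_i = y_i·P.
Substituting and setting equal to 0.443 bar gives a polynomial in X; the root in (0,1) is X = 0.351.
Then n_E = 0.351, n_T = 1.35, so y_E = 0.260.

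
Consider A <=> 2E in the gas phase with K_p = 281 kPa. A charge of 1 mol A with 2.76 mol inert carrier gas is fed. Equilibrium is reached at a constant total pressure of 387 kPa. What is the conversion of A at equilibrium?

Take 1 mol A as basis and let X be its fractional conversion, so ξ = X.
Mole table: n_A = 1 − X; n_E = 2X; n_I = 2.76 (inert).
Summing: n_T = 3.76 + X.
Mole fractions y_i = n_i/n_T; K_p = p_E^2 / (p_A) with p_i = y_i·P.
Substituting and setting equal to 281 kPa gives a polynomial in X; the root in (0,1) is X = 0.577.

X = 0.577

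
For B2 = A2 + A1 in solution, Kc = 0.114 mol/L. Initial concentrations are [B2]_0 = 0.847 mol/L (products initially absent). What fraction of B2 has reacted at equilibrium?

Let X = conversion of B2; extent ξ = 0.847·X mol/L.
Concentrations: [B2] = 0.847 − 0.847X; [A2] = 0.847X; [A1] = 0.847X.
Kc = [A2] [A1] / ([B2]).
Equating to 0.114 mol/L: the physical root is X = 0.306.

X = 0.306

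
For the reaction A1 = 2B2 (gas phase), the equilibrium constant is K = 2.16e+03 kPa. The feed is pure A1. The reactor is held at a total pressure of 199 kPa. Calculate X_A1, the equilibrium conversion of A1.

X = 0.855

Take 1 mol A1 as basis and let X be its fractional conversion, so ξ = X.
Moles: n_A1 = 1 − X; n_B2 = 2X.
Total moles n_T = 1 + X.
With p_i = (n_i/n_T)P, K = p_B2^2 / (p_A1).
Equating to 2.16e+03 kPa and solving on 0 < X < 1: X = 0.855.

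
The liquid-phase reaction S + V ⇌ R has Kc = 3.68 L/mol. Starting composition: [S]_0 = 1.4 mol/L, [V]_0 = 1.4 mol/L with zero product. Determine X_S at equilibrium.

X = 0.646

Let X = conversion of S; extent ξ = 1.4·X mol/L.
Concentrations: [S] = 1.4 − 1.4X; [V] = 1.4 − 1.4X; [R] = 1.4X.
Kc = [R] / ([S] [V]).
Setting equal to 3.68 and solving for X on (0,1) gives X = 0.646.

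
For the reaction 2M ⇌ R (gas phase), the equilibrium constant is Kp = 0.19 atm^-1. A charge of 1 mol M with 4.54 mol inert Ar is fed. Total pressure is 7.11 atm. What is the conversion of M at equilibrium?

Basis: 1 mol M initially; let X = conversion of M. Extent ξ = 0.5X.
Moles: n_M = 1 − X; n_R = 0.5X; n_I = 4.54 (inert).
Summing: n_T = 5.54 − 0.5X.
y_i = n_i/n_T, p_i = y_i·P. Kp = p_R / (p_M^2).
This yields a degree-2 equation in X; solving on (0,1), X = 0.268.

X = 0.268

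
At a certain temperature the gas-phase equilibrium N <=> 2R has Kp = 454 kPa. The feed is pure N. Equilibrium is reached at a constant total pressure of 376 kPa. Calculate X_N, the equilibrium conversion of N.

X = 0.482

Take 1 mol N as basis and let X be its fractional conversion, so ξ = X.
Mole table: n_N = 1 − X; n_R = 2X.
Summing: n_T = 1 + X.
y_i = n_i/n_T, p_i = y_i·P. Kp = p_R^2 / (p_N).
This yields a degree-2 equation in X; solving on (0,1), X = 0.482.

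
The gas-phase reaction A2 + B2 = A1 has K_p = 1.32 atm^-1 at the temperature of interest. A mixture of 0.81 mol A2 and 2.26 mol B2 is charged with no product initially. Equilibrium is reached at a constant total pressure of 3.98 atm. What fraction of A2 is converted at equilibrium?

Let X = conversion of A2 (basis 0.81 mol A2); extent of reaction ξ = 0.81X.
Mole table: n_A2 = 0.81 − 0.81X; n_B2 = 2.26 − 0.81X; n_A1 = 0.81X.
n_T = Σnᵢ = 3.07 − 0.81X.
With p_i = (n_i/n_T)P, K_p = p_A1 / (p_A2 p_B2).
Substituting and setting equal to 1.32 atm^-1 gives a polynomial in X; the root in (0,1) is X = 0.778.

X = 0.778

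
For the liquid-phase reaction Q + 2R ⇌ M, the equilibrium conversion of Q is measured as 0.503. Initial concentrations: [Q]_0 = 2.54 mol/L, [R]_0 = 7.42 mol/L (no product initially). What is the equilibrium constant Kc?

Let X = conversion of Q.
Concentrations: [Q] = 2.54 − 2.54X; [R] = 7.42 − 5.08X; [M] = 2.54X.
At X = 0.503: [Q] = 1.26, [R] = 4.86, [M] = 1.28.
Kc = [M] / ([Q] [R]^2) = 0.0428 (mol/L)^-2.

Kc = 0.0428 (mol/L)^-2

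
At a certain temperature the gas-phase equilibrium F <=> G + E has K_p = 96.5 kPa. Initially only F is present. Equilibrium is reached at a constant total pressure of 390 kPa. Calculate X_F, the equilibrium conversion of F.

Basis: 1 mol F initially; let X = conversion of F. Extent ξ = X.
Species balance: n_F = 1 − X; n_G = X; n_E = X.
Summing: n_T = 1 + X.
Mole fractions y_i = n_i/n_T; K_p = p_G p_E / (p_F) with p_i = y_i·P.
Setting this equal to 96.5 kPa and taking the physical root (0 < X < 1) gives X = 0.445.

X = 0.445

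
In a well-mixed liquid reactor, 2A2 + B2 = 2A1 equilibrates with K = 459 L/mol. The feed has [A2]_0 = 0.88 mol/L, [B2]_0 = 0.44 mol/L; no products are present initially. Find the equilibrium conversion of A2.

X = 0.847

Let X = conversion of A2; extent ξ = 0.88X/2 mol/L.
Concentrations: [A2] = 0.88 − 0.88X; [B2] = 0.44 − 0.44X; [A1] = 0.88X.
K = [A1]^2 / ([A2]^2 [B2]).
Solving K = 459 for X ∈ (0,1): X = 0.847.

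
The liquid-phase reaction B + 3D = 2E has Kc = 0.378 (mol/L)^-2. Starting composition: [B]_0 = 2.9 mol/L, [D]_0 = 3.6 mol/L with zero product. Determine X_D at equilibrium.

Let X = conversion of D; extent ξ = 3.6X/3 mol/L.
Concentrations: [B] = 2.9 − 1.2X; [D] = 3.6 − 3.6X; [E] = 2.4X.
Kc = [E]^2 / ([B] [D]^3).
Solving Kc = 0.378 for X ∈ (0,1): X = 0.615.

X = 0.615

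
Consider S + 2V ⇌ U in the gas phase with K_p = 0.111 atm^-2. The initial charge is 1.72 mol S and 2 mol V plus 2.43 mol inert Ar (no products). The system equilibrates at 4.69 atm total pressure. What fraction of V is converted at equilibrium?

X = 0.252

Take 2 mol V as basis and let X be its fractional conversion, so ξ = X.
Mole table: n_S = 1.72 − X; n_V = 2 − 2X; n_U = X; n_I = 2.43 (inert).
Total moles n_T = 6.15 − 2X.
y_i = n_i/n_T, p_i = y_i·P. K_p = p_U / (p_S p_V^2).
Equating to 0.111 atm^-2 and solving on 0 < X < 1: X = 0.252.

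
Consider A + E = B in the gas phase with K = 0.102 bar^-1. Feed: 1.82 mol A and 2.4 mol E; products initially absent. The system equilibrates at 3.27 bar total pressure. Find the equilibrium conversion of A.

Take 1.82 mol A as basis and let X be its fractional conversion, so ξ = 1.82X.
Species balance: n_A = 1.82 − 1.82X; n_E = 2.4 − 1.82X; n_B = 1.82X.
n_T = Σnᵢ = 4.22 − 1.82X.
y_i = n_i/n_T, p_i = y_i·P. K = p_B / (p_A p_E).
Setting this equal to 0.102 bar^-1 and taking the physical root (0 < X < 1) gives X = 0.152.

X = 0.152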